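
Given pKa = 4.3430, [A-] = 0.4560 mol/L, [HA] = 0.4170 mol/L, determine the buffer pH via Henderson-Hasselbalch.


ratio = [A-] / [HA] = 0.4560 / 0.4170 = 1.0935
log10(ratio) = 0.0388288
pH = pKa + log10(ratio) = 4.3430 + 0.0388288 = 4.3818


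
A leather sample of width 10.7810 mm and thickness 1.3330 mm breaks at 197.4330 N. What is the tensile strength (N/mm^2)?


Formula: TS = force / (width * thickness)
Substituting: TS = 197.4330 / (10.7810 * 1.3330)
Result: 13.7382 N/mm^2


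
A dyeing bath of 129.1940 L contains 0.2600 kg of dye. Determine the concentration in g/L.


Formula: Conc = dye_mass(kg) / volume(L) * 1000
Substituting: Conc = 0.2600 / 129.1940 * 1000
Result: 2.0125 g/L


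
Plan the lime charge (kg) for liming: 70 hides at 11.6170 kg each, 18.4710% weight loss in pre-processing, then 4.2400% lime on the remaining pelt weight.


Total_raw = N * avg_wt = 70 * 11.6170 = 813.1900 kg
Substrate = Total_raw * (1 - loss/100) = 813.1900 * (1 - 18.4710/100) = 662.9857 kg
Lime = Substrate * pct / 100 = 662.9857 * 4.2400 / 100 = 28.1106 kg


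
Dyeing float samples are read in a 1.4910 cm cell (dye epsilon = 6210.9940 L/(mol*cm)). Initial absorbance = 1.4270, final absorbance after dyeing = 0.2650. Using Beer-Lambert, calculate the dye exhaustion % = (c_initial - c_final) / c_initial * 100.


c_initial = A_i / (epsilon * l) = 1.4270 / (6210.9940 * 1.4910) = 1.5409e-04 mol/L
c_final = A_f / (epsilon * l) = 0.2650 / (6210.9940 * 1.4910) = 2.8616e-05 mol/L
Exhaustion = (c_initial - c_final) / c_initial * 100 = (1.5409e-04 - 2.8616e-05) / 1.5409e-04 * 100 = 81.4296 %


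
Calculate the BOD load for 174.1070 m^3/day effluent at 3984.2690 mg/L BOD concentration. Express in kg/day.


Formula: BOD_load = volume * conc / 1000
Substituting: BOD_load = 174.1070 * 3984.2690 / 1000
Result: 693.6891 kg/day


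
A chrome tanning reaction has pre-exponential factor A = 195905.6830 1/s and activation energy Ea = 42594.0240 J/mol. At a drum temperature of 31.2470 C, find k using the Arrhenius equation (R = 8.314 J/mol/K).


T_K = T_C + 273.15 = 31.2470 + 273.15 = 304.3970 K
exponent = -Ea / (R * T_K) = -42594.0240 / (8.314 * 304.3970) = -16.8305
k = A * exp(exponent) = 195905.6830 * exp(-16.8305) = 0.00960799 1/s


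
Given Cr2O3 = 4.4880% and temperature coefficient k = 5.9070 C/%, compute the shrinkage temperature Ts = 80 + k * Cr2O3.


Formula: Ts = 80 + k * Cr2O3
Substituting: Ts = 80 + 5.9070 * 4.4880
Result: 106.5106 C


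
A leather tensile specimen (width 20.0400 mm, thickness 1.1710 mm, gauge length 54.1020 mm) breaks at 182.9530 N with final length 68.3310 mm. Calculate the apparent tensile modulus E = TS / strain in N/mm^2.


TS = F / (w * t) = 182.9530 / (20.0400 * 1.1710) = 7.7962 N/mm^2
strain = (Lf - L0) / L0 = (68.3310 - 54.1020) / 54.1020 = 0.2630
E = TS / strain = 7.7962 / 0.2630 = 29.6431 N/mm^2


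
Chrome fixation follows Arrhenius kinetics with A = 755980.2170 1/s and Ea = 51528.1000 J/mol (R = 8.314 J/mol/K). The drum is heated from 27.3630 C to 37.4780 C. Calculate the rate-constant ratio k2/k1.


T1 = 27.3630 + 273.15 = 300.5130 K; T2 = 37.4780 + 273.15 = 310.6280 K
k1 = A * exp(-Ea/(R*T1)) = 755980.2170 * exp(-51528.1000/(8.314*300.5130)) = 8.3496e-04 1/s
k2 = A * exp(-Ea/(R*T2)) = 755980.2170 * exp(-51528.1000/(8.314*310.6280)) = 0.00163428 1/s
k2/k1 = 0.00163428 / 8.3496e-04 = 1.9573


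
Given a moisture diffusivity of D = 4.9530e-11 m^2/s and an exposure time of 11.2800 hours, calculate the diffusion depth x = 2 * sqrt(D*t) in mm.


t = 11.2800 hr * 3600 = 40608.0000 s
D * t = 4.9530e-11 * 40608.0000 = 2.0113e-06
x = 2 * sqrt(D*t) = 2 * sqrt(2.0113e-06) = 0.00283642 m = 2.8364 mm


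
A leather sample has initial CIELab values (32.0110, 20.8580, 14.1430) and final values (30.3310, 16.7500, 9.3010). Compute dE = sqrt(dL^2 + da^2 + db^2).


dL = -1.6800, da = -4.1080, db = -4.8420
dE = sqrt((-1.6800)^2 + (-4.1080)^2 + (-4.8420)^2) = 6.5683


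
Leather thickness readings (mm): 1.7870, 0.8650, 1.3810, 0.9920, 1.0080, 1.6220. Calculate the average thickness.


Formula: Average = sum / n
Substituting: Average = 7.6550 / 6
Result: 1.2758 mm


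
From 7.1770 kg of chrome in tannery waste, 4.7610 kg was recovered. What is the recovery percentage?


Formula: Recovery = recovered / input * 100
Substituting: Recovery = 4.7610 / 7.1770 * 100
Result: 66.3369 %


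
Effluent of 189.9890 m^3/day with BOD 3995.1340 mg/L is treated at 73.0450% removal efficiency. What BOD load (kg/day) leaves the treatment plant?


Load_in = volume * conc / 1000 = 189.9890 * 3995.1340 / 1000 = 759.0315 kg/day
Removed = Load_in * eff / 100 = 759.0315 * 73.0450 / 100 = 554.4346 kg/day
Load_out = Load_in - Removed = 759.0315 - 554.4346 = 204.5969 kg/day


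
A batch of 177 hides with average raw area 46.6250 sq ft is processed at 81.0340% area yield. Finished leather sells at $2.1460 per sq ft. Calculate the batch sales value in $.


Raw_total = N * avg_area = 177 * 46.6250 = 8252.6250 sq ft
Finished = Raw_total * yield / 100 = 8252.6250 * 81.0340 / 100 = 6687.4321 sq ft
Value = Finished * price = 6687.4321 * 2.1460 = 14351.2294 $


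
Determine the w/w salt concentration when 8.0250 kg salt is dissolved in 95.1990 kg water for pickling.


Formula: Conc = salt / (water + salt) * 100
Substituting: Conc = 8.0250 / (95.1990 + 8.0250) * 100
Result: 7.7744 %


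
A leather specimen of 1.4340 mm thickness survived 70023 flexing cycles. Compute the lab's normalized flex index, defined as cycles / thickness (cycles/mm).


Formula: Index = cycles / thickness
Substituting: Index = 70023 / 1.4340
Result: 48830.5439 cycles/mm


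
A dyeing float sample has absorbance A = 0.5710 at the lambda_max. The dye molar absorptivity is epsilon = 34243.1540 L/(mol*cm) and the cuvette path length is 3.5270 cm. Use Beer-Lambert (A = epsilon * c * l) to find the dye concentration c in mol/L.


Formula: c = A / (epsilon * l)
Substituting: c = 0.5710 / (34243.1540 * 3.5270)
Result: 4.7278e-06 mol/L


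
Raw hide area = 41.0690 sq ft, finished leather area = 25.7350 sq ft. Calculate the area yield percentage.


Formula: Yield = finished / raw * 100
Substituting: Yield = 25.7350 / 41.0690 * 100
Result: 62.6628 %


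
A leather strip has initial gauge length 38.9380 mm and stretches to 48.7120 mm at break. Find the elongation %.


Formula: Elongation = (Lf - L0) / L0 * 100
Substituting: Elongation = (48.7120 - 38.9380) / 38.9380 * 100
Result: 25.1014 %


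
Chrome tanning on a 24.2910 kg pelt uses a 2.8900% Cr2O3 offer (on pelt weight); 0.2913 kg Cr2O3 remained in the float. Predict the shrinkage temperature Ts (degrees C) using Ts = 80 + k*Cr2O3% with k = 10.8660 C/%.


Offered = pelt * offer_pct / 100 = 24.2910 * 2.8900 / 100 = 0.7020 kg
Uptake = offered - residual = 0.7020 - 0.2913 = 0.4107 kg
Cr2O3% on pelt = uptake / pelt * 100 = 0.4107 / 24.2910 * 100 = 1.6908 %
Ts = 80 + k * Cr2O3% = 80 + 10.8660 * 1.6908 = 98.3721 C


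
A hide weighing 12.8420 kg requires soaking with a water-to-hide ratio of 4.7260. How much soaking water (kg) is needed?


Formula: Water = hide_weight * ratio
Substituting: Water = 12.8420 * 4.7260
Result: 60.6913 kg


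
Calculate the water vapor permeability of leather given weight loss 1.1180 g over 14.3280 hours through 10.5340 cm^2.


Formula: WVP = loss / (area * time)
Substituting: WVP = 1.1180 / (10.5340 * 14.3280)
Result: 0.00740735 g/(cm^2*hr)


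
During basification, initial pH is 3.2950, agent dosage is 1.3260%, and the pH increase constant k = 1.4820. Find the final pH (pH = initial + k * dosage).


Formula: pH_final = pH_initial + k * base_pct
Substituting: pH_final = 3.2950 + 1.4820 * 1.3260
Result: 5.2601


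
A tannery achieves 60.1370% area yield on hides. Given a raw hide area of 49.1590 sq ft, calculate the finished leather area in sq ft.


Formula: finished = raw * yield / 100
Substituting: finished = 49.1590 * 60.1370 / 100
Result: 29.5627 sq ft


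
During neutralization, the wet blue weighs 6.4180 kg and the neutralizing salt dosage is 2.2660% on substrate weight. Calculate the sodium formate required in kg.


Formula: Neutralizer = substrate * pct / 100
Substituting: Neutralizer = 6.4180 * 2.2660 / 100
Result: 0.1454 kg


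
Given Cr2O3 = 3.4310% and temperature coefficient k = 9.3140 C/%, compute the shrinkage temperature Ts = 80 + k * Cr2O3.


Formula: Ts = 80 + k * Cr2O3
Substituting: Ts = 80 + 9.3140 * 3.4310
Result: 111.9563 C


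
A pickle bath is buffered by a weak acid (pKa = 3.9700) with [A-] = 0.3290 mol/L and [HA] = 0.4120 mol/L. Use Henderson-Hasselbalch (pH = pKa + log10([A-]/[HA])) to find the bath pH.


ratio = [A-] / [HA] = 0.3290 / 0.4120 = 0.7985
log10(ratio) = -0.0977013
pH = pKa + log10(ratio) = 3.9700 - 0.0977013 = 3.8723


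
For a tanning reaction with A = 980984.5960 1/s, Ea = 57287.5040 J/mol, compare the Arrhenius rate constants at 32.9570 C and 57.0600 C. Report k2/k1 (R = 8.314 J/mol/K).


T1 = 32.9570 + 273.15 = 306.1070 K; T2 = 57.0600 + 273.15 = 330.2100 K
k1 = A * exp(-Ea/(R*T1)) = 980984.5960 * exp(-57287.5040/(8.314*306.1070)) = 1.6431e-04 1/s
k2 = A * exp(-Ea/(R*T2)) = 980984.5960 * exp(-57287.5040/(8.314*330.2100)) = 8.4966e-04 1/s
k2/k1 = 8.4966e-04 / 1.6431e-04 = 5.1710


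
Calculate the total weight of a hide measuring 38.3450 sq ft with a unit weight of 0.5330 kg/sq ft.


Formula: Weight = area * weight_per_sqft
Substituting: Weight = 38.3450 * 0.5330
Result: 20.4379 kg


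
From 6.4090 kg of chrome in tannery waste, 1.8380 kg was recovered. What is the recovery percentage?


Formula: Recovery = recovered / input * 100
Substituting: Recovery = 1.8380 / 6.4090 * 100
Result: 28.6784 %


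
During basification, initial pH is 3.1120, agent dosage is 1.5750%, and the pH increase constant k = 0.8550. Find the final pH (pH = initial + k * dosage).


Formula: pH_final = pH_initial + k * base_pct
Substituting: pH_final = 3.1120 + 0.8550 * 1.5750
Result: 4.4586


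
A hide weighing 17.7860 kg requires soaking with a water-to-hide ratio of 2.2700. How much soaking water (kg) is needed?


Formula: Water = hide_weight * ratio
Substituting: Water = 17.7860 * 2.2700
Result: 40.3742 kg


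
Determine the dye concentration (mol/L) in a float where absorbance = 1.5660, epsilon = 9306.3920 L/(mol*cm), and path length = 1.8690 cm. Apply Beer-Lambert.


Formula: c = A / (epsilon * l)
Substituting: c = 1.5660 / (9306.3920 * 1.8690)
Result: 9.0033e-05 mol/L


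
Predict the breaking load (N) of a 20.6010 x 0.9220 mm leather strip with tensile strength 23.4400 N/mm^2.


Formula: F = TS * w * t
Substituting: F = 23.4400 * 20.6010 * 0.9220
Result: 445.2222 N


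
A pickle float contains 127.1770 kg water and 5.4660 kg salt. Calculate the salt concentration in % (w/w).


Formula: Conc = salt / (water + salt) * 100
Substituting: Conc = 5.4660 / (127.1770 + 5.4660) * 100
Result: 4.1208 %


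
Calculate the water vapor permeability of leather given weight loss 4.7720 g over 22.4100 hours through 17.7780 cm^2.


Formula: WVP = loss / (area * time)
Substituting: WVP = 4.7720 / (17.7780 * 22.4100)
Result: 0.0119778 g/(cm^2*hr)


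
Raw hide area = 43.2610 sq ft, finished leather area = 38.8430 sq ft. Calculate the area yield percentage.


Formula: Yield = finished / raw * 100
Substituting: Yield = 38.8430 / 43.2610 * 100
Result: 89.7876 %


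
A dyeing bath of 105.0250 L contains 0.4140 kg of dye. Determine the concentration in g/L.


Formula: Conc = dye_mass(kg) / volume(L) * 1000
Substituting: Conc = 0.4140 / 105.0250 * 1000
Result: 3.9419 g/L


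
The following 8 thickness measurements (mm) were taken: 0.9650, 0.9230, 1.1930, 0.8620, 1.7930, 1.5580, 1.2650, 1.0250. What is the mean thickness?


Formula: Average = sum / n
Substituting: Average = 9.5840 / 8
Result: 1.1980 mm


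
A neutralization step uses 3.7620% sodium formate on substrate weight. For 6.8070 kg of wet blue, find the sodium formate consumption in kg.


Formula: Neutralizer = substrate * pct / 100
Substituting: Neutralizer = 6.8070 * 3.7620 / 100
Result: 0.2561 kg


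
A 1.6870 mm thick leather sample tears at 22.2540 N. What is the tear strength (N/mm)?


Formula: Tear strength = force / thickness
Substituting: Tear strength = 22.2540 / 1.6870
Result: 13.1915 N/mm


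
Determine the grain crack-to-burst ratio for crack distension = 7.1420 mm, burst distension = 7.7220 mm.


Formula: Ratio = crack / burst
Substituting: Ratio = 7.1420 / 7.7220
Result: 0.9249


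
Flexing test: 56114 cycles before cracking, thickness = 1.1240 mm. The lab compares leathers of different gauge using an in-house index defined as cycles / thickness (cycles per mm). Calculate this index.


Formula: Index = cycles / thickness
Substituting: Index = 56114 / 1.1240
Result: 49923.4875 cycles/mm


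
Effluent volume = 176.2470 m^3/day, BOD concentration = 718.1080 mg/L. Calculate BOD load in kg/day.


Formula: BOD_load = volume * conc / 1000
Substituting: BOD_load = 176.2470 * 718.1080 / 1000
Result: 126.5644 kg/day


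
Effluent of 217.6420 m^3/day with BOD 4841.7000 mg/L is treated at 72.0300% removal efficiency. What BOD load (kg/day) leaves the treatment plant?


Load_in = volume * conc / 1000 = 217.6420 * 4841.7000 / 1000 = 1053.7573 kg/day
Removed = Load_in * eff / 100 = 1053.7573 * 72.0300 / 100 = 759.0214 kg/day
Load_out = Load_in - Removed = 1053.7573 - 759.0214 = 294.7359 kg/day


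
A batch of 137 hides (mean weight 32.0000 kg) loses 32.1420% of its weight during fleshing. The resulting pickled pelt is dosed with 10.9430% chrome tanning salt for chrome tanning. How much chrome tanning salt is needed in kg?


Total_raw = N * avg_wt = 137 * 32.0000 = 4384.0000 kg
Substrate = Total_raw * (1 - loss/100) = 4384.0000 * (1 - 32.1420/100) = 2974.8947 kg
Chrome = Substrate * pct / 100 = 2974.8947 * 10.9430 / 100 = 325.5427 kg


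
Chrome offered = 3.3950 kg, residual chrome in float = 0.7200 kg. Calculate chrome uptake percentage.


Formula: Uptake = (offered - residual) / offered * 100
Substituting: Uptake = (3.3950 - 0.7200) / 3.3950 * 100
Result: 78.7923 %


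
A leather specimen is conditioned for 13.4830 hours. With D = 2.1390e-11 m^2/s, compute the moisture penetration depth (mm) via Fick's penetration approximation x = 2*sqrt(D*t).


t = 13.4830 hr * 3600 = 48538.8000 s
D * t = 2.1390e-11 * 48538.8000 = 1.0382e-06
x = 2 * sqrt(D*t) = 2 * sqrt(1.0382e-06) = 0.00203789 m = 2.0379 mm


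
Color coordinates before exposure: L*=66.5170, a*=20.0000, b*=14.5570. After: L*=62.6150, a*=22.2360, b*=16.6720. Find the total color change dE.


dL = -3.9020, da = 2.2360, db = 2.1150
dE = sqrt((-3.9020)^2 + 2.2360^2 + 2.1150^2) = 4.9698


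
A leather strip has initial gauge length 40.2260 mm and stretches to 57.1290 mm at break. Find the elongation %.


Formula: Elongation = (Lf - L0) / L0 * 100
Substituting: Elongation = (57.1290 - 40.2260) / 40.2260 * 100
Result: 42.0201 %


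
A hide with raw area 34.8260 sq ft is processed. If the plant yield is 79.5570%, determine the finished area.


Formula: finished = raw * yield / 100
Substituting: finished = 34.8260 * 79.5570 / 100
Result: 27.7065 sq ft


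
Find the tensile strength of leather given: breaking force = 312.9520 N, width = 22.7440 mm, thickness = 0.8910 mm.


Formula: TS = force / (width * thickness)
Substituting: TS = 312.9520 / (22.7440 * 0.8910)
Result: 15.4431 N/mm^2


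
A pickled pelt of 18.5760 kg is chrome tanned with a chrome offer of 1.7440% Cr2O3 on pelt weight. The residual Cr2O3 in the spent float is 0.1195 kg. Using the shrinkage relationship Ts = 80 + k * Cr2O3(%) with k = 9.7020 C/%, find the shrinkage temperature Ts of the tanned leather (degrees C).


Offered = pelt * offer_pct / 100 = 18.5760 * 1.7440 / 100 = 0.3240 kg
Uptake = offered - residual = 0.3240 - 0.1195 = 0.2045 kg
Cr2O3% on pelt = uptake / pelt * 100 = 0.2045 / 18.5760 * 100 = 1.1007 %
Ts = 80 + k * Cr2O3% = 80 + 9.7020 * 1.1007 = 90.6790 C


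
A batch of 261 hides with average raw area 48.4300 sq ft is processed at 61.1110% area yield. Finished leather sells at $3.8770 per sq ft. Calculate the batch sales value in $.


Raw_total = N * avg_area = 261 * 48.4300 = 12640.2300 sq ft
Finished = Raw_total * yield / 100 = 12640.2300 * 61.1110 / 100 = 7724.5710 sq ft
Value = Finished * price = 7724.5710 * 3.8770 = 29948.1616 $


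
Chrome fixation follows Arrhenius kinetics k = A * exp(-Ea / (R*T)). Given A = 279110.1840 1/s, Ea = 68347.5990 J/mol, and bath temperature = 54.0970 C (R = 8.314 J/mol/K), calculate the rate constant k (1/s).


T_K = T_C + 273.15 = 54.0970 + 273.15 = 327.2470 K
exponent = -Ea / (R * T_K) = -68347.5990 / (8.314 * 327.2470) = -25.1210
k = A * exp(exponent) = 279110.1840 * exp(-25.1210) = 3.4344e-06 1/s


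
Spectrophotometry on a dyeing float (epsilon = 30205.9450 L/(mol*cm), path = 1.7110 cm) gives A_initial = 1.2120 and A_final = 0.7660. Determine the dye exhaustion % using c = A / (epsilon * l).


c_initial = A_i / (epsilon * l) = 1.2120 / (30205.9450 * 1.7110) = 2.3451e-05 mol/L
c_final = A_f / (epsilon * l) = 0.7660 / (30205.9450 * 1.7110) = 1.4821e-05 mol/L
Exhaustion = (c_initial - c_final) / c_initial * 100 = (2.3451e-05 - 1.4821e-05) / 2.3451e-05 * 100 = 36.7987 %


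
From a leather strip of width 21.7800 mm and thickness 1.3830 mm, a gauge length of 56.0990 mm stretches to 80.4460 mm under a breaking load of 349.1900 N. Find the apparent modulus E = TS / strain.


TS = F / (w * t) = 349.1900 / (21.7800 * 1.3830) = 11.5926 N/mm^2
strain = (Lf - L0) / L0 = (80.4460 - 56.0990) / 56.0990 = 0.4340
E = TS / strain = 11.5926 / 0.4340 = 26.7111 N/mm^2


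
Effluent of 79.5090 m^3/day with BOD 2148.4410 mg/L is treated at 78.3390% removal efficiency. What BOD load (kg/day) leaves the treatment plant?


Load_in = volume * conc / 1000 = 79.5090 * 2148.4410 / 1000 = 170.8204 kg/day
Removed = Load_in * eff / 100 = 170.8204 * 78.3390 / 100 = 133.8190 kg/day
Load_out = Load_in - Removed = 170.8204 - 133.8190 = 37.0014 kg/day


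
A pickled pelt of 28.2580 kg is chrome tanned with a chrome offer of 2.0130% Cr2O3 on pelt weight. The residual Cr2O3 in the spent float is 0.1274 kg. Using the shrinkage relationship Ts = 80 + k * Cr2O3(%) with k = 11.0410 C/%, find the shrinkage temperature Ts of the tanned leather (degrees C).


Offered = pelt * offer_pct / 100 = 28.2580 * 2.0130 / 100 = 0.5688 kg
Uptake = offered - residual = 0.5688 - 0.1274 = 0.4414 kg
Cr2O3% on pelt = uptake / pelt * 100 = 0.4414 / 28.2580 * 100 = 1.5622 %
Ts = 80 + k * Cr2O3% = 80 + 11.0410 * 1.5622 = 97.2477 C


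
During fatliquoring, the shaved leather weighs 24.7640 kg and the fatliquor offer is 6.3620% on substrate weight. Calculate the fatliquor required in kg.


Formula: Fat = substrate * pct / 100
Substituting: Fat = 24.7640 * 6.3620 / 100
Result: 1.5755 kg


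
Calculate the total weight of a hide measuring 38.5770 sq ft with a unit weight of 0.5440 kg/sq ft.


Formula: Weight = area * weight_per_sqft
Substituting: Weight = 38.5770 * 0.5440
Result: 20.9859 kg


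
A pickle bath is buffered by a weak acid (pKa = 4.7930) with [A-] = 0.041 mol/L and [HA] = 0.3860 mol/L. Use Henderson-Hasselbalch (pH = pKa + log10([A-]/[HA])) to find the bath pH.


ratio = [A-] / [HA] = 0.041 / 0.3860 = 0.1062
log10(ratio) = -0.9738
pH = pKa + log10(ratio) = 4.7930 - 0.9738 = 3.8192


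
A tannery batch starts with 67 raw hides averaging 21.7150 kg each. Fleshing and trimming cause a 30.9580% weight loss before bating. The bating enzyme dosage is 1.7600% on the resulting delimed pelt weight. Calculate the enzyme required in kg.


Total_raw = N * avg_wt = 67 * 21.7150 = 1454.9050 kg
Substrate = Total_raw * (1 - loss/100) = 1454.9050 * (1 - 30.9580/100) = 1004.4955 kg
Enzyme = Substrate * pct / 100 = 1004.4955 * 1.7600 / 100 = 17.6791 kg


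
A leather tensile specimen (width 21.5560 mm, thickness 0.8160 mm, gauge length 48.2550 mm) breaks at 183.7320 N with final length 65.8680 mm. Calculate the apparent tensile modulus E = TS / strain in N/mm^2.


TS = F / (w * t) = 183.7320 / (21.5560 * 0.8160) = 10.4454 N/mm^2
strain = (Lf - L0) / L0 = (65.8680 - 48.2550) / 48.2550 = 0.3650
E = TS / strain = 10.4454 / 0.3650 = 28.6177 N/mm^2


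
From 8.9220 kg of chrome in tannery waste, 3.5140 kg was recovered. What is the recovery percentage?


Formula: Recovery = recovered / input * 100
Substituting: Recovery = 3.5140 / 8.9220 * 100
Result: 39.3858 %


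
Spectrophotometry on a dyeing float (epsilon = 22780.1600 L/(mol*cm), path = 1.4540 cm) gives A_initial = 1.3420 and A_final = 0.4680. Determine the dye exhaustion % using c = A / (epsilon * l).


c_initial = A_i / (epsilon * l) = 1.3420 / (22780.1600 * 1.4540) = 4.0516e-05 mol/L
c_final = A_f / (epsilon * l) = 0.4680 / (22780.1600 * 1.4540) = 1.4129e-05 mol/L
Exhaustion = (c_initial - c_final) / c_initial * 100 = (4.0516e-05 - 1.4129e-05) / 4.0516e-05 * 100 = 65.1267 %


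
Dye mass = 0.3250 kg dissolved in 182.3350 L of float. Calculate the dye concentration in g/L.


Formula: Conc = dye_mass(kg) / volume(L) * 1000
Substituting: Conc = 0.3250 / 182.3350 * 1000
Result: 1.7824 g/L


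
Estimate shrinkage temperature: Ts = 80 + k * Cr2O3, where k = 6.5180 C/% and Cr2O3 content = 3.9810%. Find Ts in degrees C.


Formula: Ts = 80 + k * Cr2O3
Substituting: Ts = 80 + 6.5180 * 3.9810
Result: 105.9482 C


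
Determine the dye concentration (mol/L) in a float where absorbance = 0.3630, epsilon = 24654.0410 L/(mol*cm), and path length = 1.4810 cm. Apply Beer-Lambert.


Formula: c = A / (epsilon * l)
Substituting: c = 0.3630 / (24654.0410 * 1.4810)
Result: 9.9418e-06 mol/L


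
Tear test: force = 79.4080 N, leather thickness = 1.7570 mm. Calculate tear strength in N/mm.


Formula: Tear strength = force / thickness
Substituting: Tear strength = 79.4080 / 1.7570
Result: 45.1952 N/mm


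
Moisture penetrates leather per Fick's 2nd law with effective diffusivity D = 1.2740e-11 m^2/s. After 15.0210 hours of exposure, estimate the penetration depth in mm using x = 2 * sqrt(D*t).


t = 15.0210 hr * 3600 = 54075.6000 s
D * t = 1.2740e-11 * 54075.6000 = 6.8892e-07
x = 2 * sqrt(D*t) = 2 * sqrt(6.8892e-07) = 0.00166003 m = 1.6600 mm


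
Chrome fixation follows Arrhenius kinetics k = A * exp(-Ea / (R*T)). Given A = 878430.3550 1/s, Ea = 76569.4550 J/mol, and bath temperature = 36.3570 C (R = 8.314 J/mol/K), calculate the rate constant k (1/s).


T_K = T_C + 273.15 = 36.3570 + 273.15 = 309.5070 K
exponent = -Ea / (R * T_K) = -76569.4550 / (8.314 * 309.5070) = -29.7560
k = A * exp(exponent) = 878430.3550 * exp(-29.7560) = 1.0491e-07 1/s


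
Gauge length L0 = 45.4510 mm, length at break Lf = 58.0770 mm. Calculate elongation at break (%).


Formula: Elongation = (Lf - L0) / L0 * 100
Substituting: Elongation = (58.0770 - 45.4510) / 45.4510 * 100
Result: 27.7794 %


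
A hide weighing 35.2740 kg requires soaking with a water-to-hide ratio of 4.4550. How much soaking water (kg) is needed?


Formula: Water = hide_weight * ratio
Substituting: Water = 35.2740 * 4.4550
Result: 157.1457 kg


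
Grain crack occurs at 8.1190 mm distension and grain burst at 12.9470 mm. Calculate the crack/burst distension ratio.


Formula: Ratio = crack / burst
Substituting: Ratio = 8.1190 / 12.9470
Result: 0.6271


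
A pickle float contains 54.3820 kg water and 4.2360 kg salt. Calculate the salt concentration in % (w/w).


Formula: Conc = salt / (water + salt) * 100
Substituting: Conc = 4.2360 / (54.3820 + 4.2360) * 100
Result: 7.2264 %


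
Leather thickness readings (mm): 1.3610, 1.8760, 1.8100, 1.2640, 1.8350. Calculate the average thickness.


Formula: Average = sum / n
Substituting: Average = 8.1460 / 5
Result: 1.6292 mm


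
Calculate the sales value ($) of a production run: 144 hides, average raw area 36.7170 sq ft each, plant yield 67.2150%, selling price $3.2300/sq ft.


Raw_total = N * avg_area = 144 * 36.7170 = 5287.2480 sq ft
Finished = Raw_total * yield / 100 = 5287.2480 * 67.2150 / 100 = 3553.8237 sq ft
Value = Finished * price = 3553.8237 * 3.2300 = 11478.8507 $


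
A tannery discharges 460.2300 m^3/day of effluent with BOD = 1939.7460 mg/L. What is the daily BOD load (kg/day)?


Formula: BOD_load = volume * conc / 1000
Substituting: BOD_load = 460.2300 * 1939.7460 / 1000
Result: 892.7293 kg/day


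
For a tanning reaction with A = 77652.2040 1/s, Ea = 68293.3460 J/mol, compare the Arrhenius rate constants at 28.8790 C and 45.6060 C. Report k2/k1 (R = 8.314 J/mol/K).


T1 = 28.8790 + 273.15 = 302.0290 K; T2 = 45.6060 + 273.15 = 318.7560 K
k1 = A * exp(-Ea/(R*T1)) = 77652.2040 * exp(-68293.3460/(8.314*302.0290)) = 1.1986e-07 1/s
k2 = A * exp(-Ea/(R*T2)) = 77652.2040 * exp(-68293.3460/(8.314*318.7560)) = 4.9946e-07 1/s
k2/k1 = 4.9946e-07 / 1.1986e-07 = 4.1669


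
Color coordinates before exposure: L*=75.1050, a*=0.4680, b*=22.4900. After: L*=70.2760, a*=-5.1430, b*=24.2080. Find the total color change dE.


dL = -4.8290, da = -5.6110, db = 1.7180
dE = sqrt((-4.8290)^2 + (-5.6110)^2 + 1.7180^2) = 7.5996


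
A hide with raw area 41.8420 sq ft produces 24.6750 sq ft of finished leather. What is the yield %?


Formula: Yield = finished / raw * 100
Substituting: Yield = 24.6750 / 41.8420 * 100
Result: 58.9718 %


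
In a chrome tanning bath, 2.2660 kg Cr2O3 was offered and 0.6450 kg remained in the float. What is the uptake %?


Formula: Uptake = (offered - residual) / offered * 100
Substituting: Uptake = (2.2660 - 0.6450) / 2.2660 * 100
Result: 71.5357 %


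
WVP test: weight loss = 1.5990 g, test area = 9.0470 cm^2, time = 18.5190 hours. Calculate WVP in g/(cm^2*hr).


Formula: WVP = loss / (area * time)
Substituting: WVP = 1.5990 / (9.0470 * 18.5190)
Result: 0.00954391 g/(cm^2*hr)


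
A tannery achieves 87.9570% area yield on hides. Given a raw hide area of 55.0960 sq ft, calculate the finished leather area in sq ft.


Formula: finished = raw * yield / 100
Substituting: finished = 55.0960 * 87.9570 / 100
Result: 48.4608 sq ft


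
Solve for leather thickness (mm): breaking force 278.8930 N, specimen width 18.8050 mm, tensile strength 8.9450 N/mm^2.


Formula: t = F / (TS * w)
Substituting: t = 278.8930 / (8.9450 * 18.8050)
Result: 1.6580 mm


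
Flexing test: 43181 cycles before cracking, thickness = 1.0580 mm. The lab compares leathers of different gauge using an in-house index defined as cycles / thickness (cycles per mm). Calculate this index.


Formula: Index = cycles / thickness
Substituting: Index = 43181 / 1.0580
Result: 40813.7996 cycles/mm


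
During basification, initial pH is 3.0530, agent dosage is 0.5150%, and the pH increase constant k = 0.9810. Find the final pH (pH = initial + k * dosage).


Formula: pH_final = pH_initial + k * base_pct
Substituting: pH_final = 3.0530 + 0.9810 * 0.5150
Result: 3.5582


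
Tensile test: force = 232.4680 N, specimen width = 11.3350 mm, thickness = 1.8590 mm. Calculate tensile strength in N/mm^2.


Formula: TS = force / (width * thickness)
Substituting: TS = 232.4680 / (11.3350 * 1.8590)
Result: 11.0322 N/mm^2


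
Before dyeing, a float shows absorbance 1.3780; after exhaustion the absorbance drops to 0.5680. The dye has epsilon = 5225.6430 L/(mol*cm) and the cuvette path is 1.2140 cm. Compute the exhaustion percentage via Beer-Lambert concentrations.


c_initial = A_i / (epsilon * l) = 1.3780 / (5225.6430 * 1.2140) = 2.1722e-04 mol/L
c_final = A_f / (epsilon * l) = 0.5680 / (5225.6430 * 1.2140) = 8.9534e-05 mol/L
Exhaustion = (c_initial - c_final) / c_initial * 100 = (2.1722e-04 - 8.9534e-05) / 2.1722e-04 * 100 = 58.7808 %


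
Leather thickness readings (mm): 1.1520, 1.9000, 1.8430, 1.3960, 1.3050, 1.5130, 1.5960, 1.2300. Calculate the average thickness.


Formula: Average = sum / n
Substituting: Average = 11.9350 / 8
Result: 1.4919 mm


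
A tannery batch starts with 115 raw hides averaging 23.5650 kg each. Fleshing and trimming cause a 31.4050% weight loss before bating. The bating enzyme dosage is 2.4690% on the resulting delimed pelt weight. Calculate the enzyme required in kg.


Total_raw = N * avg_wt = 115 * 23.5650 = 2709.9750 kg
Substrate = Total_raw * (1 - loss/100) = 2709.9750 * (1 - 31.4050/100) = 1858.9074 kg
Enzyme = Substrate * pct / 100 = 1858.9074 * 2.4690 / 100 = 45.8964 kg


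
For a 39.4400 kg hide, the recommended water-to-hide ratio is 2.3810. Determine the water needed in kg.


Formula: Water = hide_weight * ratio
Substituting: Water = 39.4400 * 2.3810
Result: 93.9066 kg


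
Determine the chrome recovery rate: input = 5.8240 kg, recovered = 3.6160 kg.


Formula: Recovery = recovered / input * 100
Substituting: Recovery = 3.6160 / 5.8240 * 100
Result: 62.0879 %


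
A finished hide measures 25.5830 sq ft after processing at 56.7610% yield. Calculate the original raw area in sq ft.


Formula: raw = finished * 100 / yield
Substituting: raw = 25.5830 * 100 / 56.7610
Result: 45.0714 sq ft


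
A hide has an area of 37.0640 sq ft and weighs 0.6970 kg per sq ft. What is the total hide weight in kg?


Formula: Weight = area * weight_per_sqft
Substituting: Weight = 37.0640 * 0.6970
Result: 25.8336 kg


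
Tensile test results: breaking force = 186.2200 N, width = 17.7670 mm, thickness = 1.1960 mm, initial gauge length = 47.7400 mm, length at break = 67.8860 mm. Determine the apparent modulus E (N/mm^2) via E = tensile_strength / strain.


TS = F / (w * t) = 186.2200 / (17.7670 * 1.1960) = 8.7636 N/mm^2
strain = (Lf - L0) / L0 = (67.8860 - 47.7400) / 47.7400 = 0.4220
E = TS / strain = 8.7636 / 0.4220 = 20.7670 N/mm^2


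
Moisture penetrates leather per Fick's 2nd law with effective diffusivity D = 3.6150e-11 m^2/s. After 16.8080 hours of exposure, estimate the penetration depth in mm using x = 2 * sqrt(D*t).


t = 16.8080 hr * 3600 = 60508.8000 s
D * t = 3.6150e-11 * 60508.8000 = 2.1874e-06
x = 2 * sqrt(D*t) = 2 * sqrt(2.1874e-06) = 0.00295797 m = 2.9580 mm


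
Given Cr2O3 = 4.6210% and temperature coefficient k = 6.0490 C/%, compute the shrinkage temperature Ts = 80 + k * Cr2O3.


Formula: Ts = 80 + k * Cr2O3
Substituting: Ts = 80 + 6.0490 * 4.6210
Result: 107.9524 C


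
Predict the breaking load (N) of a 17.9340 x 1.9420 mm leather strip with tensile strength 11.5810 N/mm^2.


Formula: F = TS * w * t
Substituting: F = 11.5810 * 17.9340 * 1.9420
Result: 403.3411 N


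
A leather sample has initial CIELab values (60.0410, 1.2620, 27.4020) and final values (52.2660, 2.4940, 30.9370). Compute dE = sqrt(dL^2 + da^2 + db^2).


dL = -7.7750, da = 1.2320, db = 3.5350
dE = sqrt((-7.7750)^2 + 1.2320^2 + 3.5350^2) = 8.6293


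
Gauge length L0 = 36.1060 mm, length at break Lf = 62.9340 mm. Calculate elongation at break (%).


Formula: Elongation = (Lf - L0) / L0 * 100
Substituting: Elongation = (62.9340 - 36.1060) / 36.1060 * 100
Result: 74.3034 %


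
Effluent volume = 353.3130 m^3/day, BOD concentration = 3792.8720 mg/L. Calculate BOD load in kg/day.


Formula: BOD_load = volume * conc / 1000
Substituting: BOD_load = 353.3130 * 3792.8720 / 1000
Result: 1340.0710 kg/day


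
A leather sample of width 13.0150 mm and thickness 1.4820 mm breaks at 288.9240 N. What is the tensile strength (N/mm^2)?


Formula: TS = force / (width * thickness)
Substituting: TS = 288.9240 / (13.0150 * 1.4820)
Result: 14.9793 N/mm^2


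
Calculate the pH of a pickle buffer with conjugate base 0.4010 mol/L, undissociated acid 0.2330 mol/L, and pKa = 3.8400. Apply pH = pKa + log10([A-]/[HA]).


ratio = [A-] / [HA] = 0.4010 / 0.2330 = 1.7210
log10(ratio) = 0.2358
pH = pKa + log10(ratio) = 3.8400 + 0.2358 = 4.0758


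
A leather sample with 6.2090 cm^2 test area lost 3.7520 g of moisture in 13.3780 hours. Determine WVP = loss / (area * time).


Formula: WVP = loss / (area * time)
Substituting: WVP = 3.7520 / (6.2090 * 13.3780)
Result: 0.04517 g/(cm^2*hr)


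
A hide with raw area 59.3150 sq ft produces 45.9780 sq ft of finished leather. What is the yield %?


Formula: Yield = finished / raw * 100
Substituting: Yield = 45.9780 / 59.3150 * 100
Result: 77.5150 %


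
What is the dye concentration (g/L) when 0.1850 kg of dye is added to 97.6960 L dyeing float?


Formula: Conc = dye_mass(kg) / volume(L) * 1000
Substituting: Conc = 0.1850 / 97.6960 * 1000
Result: 1.8936 g/L


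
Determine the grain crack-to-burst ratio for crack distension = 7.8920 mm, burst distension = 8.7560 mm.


Formula: Ratio = crack / burst
Substituting: Ratio = 7.8920 / 8.7560
Result: 0.9013


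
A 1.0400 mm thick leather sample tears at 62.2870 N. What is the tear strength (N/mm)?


Formula: Tear strength = force / thickness
Substituting: Tear strength = 62.2870 / 1.0400
Result: 59.8913 N/mm


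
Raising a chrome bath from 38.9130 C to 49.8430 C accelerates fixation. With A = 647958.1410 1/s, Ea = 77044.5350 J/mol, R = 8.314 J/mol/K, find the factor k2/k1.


T1 = 38.9130 + 273.15 = 312.0630 K; T2 = 49.8430 + 273.15 = 322.9930 K
k1 = A * exp(-Ea/(R*T1)) = 647958.1410 * exp(-77044.5350/(8.314*312.0630)) = 8.2222e-08 1/s
k2 = A * exp(-Ea/(R*T2)) = 647958.1410 * exp(-77044.5350/(8.314*322.9930)) = 2.2460e-07 1/s
k2/k1 = 2.2460e-07 / 8.2222e-08 = 2.7316


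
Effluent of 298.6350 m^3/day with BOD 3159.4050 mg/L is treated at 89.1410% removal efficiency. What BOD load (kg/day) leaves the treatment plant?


Load_in = volume * conc / 1000 = 298.6350 * 3159.4050 / 1000 = 943.5089 kg/day
Removed = Load_in * eff / 100 = 943.5089 * 89.1410 / 100 = 841.0533 kg/day
Load_out = Load_in - Removed = 943.5089 - 841.0533 = 102.4556 kg/day


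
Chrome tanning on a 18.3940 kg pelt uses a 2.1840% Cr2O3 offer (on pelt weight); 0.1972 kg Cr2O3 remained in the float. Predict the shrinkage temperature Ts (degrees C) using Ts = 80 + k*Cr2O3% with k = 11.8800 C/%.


Offered = pelt * offer_pct / 100 = 18.3940 * 2.1840 / 100 = 0.4017 kg
Uptake = offered - residual = 0.4017 - 0.1972 = 0.2045 kg
Cr2O3% on pelt = uptake / pelt * 100 = 0.2045 / 18.3940 * 100 = 1.1119 %
Ts = 80 + k * Cr2O3% = 80 + 11.8800 * 1.1119 = 93.2095 C


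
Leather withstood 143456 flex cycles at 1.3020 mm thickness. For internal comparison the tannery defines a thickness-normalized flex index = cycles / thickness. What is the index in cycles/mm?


Formula: Index = cycles / thickness
Substituting: Index = 143456 / 1.3020
Result: 110181.2596 cycles/mm


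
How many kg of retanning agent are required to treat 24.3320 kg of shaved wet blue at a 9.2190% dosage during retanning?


Formula: Retan = substrate * pct / 100
Substituting: Retan = 24.3320 * 9.2190 / 100
Result: 2.2432 kg


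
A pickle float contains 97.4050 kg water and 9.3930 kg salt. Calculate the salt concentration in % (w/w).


Formula: Conc = salt / (water + salt) * 100
Substituting: Conc = 9.3930 / (97.4050 + 9.3930) * 100
Result: 8.7951 %


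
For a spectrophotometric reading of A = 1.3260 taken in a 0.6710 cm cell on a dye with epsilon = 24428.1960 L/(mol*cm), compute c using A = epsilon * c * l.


Formula: c = A / (epsilon * l)
Substituting: c = 1.3260 / (24428.1960 * 0.6710)
Result: 8.0896e-05 mol/L


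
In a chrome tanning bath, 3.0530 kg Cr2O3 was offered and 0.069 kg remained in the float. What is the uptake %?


Formula: Uptake = (offered - residual) / offered * 100
Substituting: Uptake = (3.0530 - 0.069) / 3.0530 * 100
Result: 97.7399 %


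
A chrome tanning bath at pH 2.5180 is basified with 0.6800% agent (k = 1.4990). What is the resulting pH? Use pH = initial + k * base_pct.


Formula: pH_final = pH_initial + k * base_pct
Substituting: pH_final = 2.5180 + 1.4990 * 0.6800
Result: 3.5373


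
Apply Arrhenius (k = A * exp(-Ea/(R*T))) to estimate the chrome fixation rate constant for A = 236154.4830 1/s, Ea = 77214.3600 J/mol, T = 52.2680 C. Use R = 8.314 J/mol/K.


T_K = T_C + 273.15 = 52.2680 + 273.15 = 325.4180 K
exponent = -Ea / (R * T_K) = -77214.3600 / (8.314 * 325.4180) = -28.5395
k = A * exp(exponent) = 236154.4830 * exp(-28.5395) = 9.5202e-08 1/s


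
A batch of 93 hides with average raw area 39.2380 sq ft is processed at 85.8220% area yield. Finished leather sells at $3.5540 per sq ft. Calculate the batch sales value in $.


Raw_total = N * avg_area = 93 * 39.2380 = 3649.1340 sq ft
Finished = Raw_total * yield / 100 = 3649.1340 * 85.8220 / 100 = 3131.7598 sq ft
Value = Finished * price = 3131.7598 * 3.5540 = 11130.2743 $


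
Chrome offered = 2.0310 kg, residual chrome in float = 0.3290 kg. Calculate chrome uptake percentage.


Formula: Uptake = (offered - residual) / offered * 100
Substituting: Uptake = (2.0310 - 0.3290) / 2.0310 * 100
Result: 83.8011 %


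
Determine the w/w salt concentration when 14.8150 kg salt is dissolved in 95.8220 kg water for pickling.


Formula: Conc = salt / (water + salt) * 100
Substituting: Conc = 14.8150 / (95.8220 + 14.8150) * 100
Result: 13.3906 %


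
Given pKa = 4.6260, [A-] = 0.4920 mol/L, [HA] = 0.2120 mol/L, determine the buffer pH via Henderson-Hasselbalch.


ratio = [A-] / [HA] = 0.4920 / 0.2120 = 2.3208
log10(ratio) = 0.3656
pH = pKa + log10(ratio) = 4.6260 + 0.3656 = 4.9916


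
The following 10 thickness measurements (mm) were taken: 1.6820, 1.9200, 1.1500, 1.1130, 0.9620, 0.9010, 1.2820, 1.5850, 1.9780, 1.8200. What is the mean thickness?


Formula: Average = sum / n
Substituting: Average = 14.3930 / 10
Result: 1.4393 mm


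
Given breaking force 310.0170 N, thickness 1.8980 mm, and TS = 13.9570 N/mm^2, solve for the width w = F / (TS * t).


Formula: w = F / (TS * t)
Substituting: w = 310.0170 / (13.9570 * 1.8980)
Result: 11.7030 mm


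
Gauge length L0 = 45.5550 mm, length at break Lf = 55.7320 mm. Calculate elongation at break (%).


Formula: Elongation = (Lf - L0) / L0 * 100
Substituting: Elongation = (55.7320 - 45.5550) / 45.5550 * 100
Result: 22.3400 %


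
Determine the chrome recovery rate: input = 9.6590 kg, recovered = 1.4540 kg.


Formula: Recovery = recovered / input * 100
Substituting: Recovery = 1.4540 / 9.6590 * 100
Result: 15.0533 %


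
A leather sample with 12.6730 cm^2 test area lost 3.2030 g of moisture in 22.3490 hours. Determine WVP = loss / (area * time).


Formula: WVP = loss / (area * time)
Substituting: WVP = 3.2030 / (12.6730 * 22.3490)
Result: 0.0113089 g/(cm^2*hr)


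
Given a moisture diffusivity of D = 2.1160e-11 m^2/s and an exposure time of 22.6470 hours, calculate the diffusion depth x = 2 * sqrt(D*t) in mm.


t = 22.6470 hr * 3600 = 81529.2000 s
D * t = 2.1160e-11 * 81529.2000 = 1.7252e-06
x = 2 * sqrt(D*t) = 2 * sqrt(1.7252e-06) = 0.00262691 m = 2.6269 mm


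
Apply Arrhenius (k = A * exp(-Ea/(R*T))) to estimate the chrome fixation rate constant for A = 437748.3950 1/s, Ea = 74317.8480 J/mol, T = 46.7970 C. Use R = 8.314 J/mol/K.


T_K = T_C + 273.15 = 46.7970 + 273.15 = 319.9470 K
exponent = -Ea / (R * T_K) = -74317.8480 / (8.314 * 319.9470) = -27.9386
k = A * exp(exponent) = 437748.3950 * exp(-27.9386) = 3.2183e-07 1/s


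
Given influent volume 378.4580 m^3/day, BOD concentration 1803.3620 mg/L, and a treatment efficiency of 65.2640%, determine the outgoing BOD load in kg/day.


Load_in = volume * conc / 1000 = 378.4580 * 1803.3620 / 1000 = 682.4968 kg/day
Removed = Load_in * eff / 100 = 682.4968 * 65.2640 / 100 = 445.4247 kg/day
Load_out = Load_in - Removed = 682.4968 - 445.4247 = 237.0721 kg/day


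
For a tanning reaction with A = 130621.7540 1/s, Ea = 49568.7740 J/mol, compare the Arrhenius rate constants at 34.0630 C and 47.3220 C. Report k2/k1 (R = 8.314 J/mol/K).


T1 = 34.0630 + 273.15 = 307.2130 K; T2 = 47.3220 + 273.15 = 320.4720 K
k1 = A * exp(-Ea/(R*T1)) = 130621.7540 * exp(-49568.7740/(8.314*307.2130)) = 4.8715e-04 1/s
k2 = A * exp(-Ea/(R*T2)) = 130621.7540 * exp(-49568.7740/(8.314*320.4720)) = 0.00108735 1/s
k2/k1 = 0.00108735 / 4.8715e-04 = 2.2321
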